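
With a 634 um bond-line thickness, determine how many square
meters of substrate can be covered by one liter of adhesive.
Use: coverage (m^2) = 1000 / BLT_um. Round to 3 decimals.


Coverage = 1000 / 634 = 1.577 m^2

1.577


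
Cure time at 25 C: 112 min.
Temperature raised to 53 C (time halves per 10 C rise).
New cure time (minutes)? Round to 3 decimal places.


Acceleration factor = 2^(28/10) = 6.9644
New time = 112 / 6.9644 = 16.082 min

16.082


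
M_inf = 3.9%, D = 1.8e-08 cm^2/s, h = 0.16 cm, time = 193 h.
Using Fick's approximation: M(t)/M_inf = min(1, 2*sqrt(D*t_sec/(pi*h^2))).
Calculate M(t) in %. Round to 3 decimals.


t = 694800 s
ratio = min(1, 2*sqrt(1.8e-08*694800/(pi*0.0256)))
= 0.788681
M(t) = 3.9 * 0.788681 = 3.076%

3.076


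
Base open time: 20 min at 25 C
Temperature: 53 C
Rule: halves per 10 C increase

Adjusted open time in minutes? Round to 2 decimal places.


Acceleration = 2^((53-25)/10) = 6.9644
Open time = 20 / 6.9644 = 2.87 min

2.87


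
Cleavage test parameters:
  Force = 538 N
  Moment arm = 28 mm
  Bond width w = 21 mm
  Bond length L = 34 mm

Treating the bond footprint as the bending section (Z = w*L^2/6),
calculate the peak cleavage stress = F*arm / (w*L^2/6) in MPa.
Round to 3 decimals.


M = 538 * 28 = 15064 N*mm
Z = 21 * 34^2 / 6 = 24276 / 6 mm^3
sigma = M / Z = 6 * 15064 / 24276 = 90384 / 24276
= 3.723 MPa

3.723


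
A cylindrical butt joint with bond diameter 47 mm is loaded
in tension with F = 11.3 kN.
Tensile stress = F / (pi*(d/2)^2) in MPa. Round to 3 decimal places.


Area = pi * (47/2)^2 = 1734.9445 mm^2
Stress = 11.3*1000 / 1734.9445
= 6.513 MPa

6.513


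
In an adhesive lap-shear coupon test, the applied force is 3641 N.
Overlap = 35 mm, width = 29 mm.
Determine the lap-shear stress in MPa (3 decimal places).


stress = F / (overlap * width)
= 3641 / (35 * 29)
= 3.587 MPa

3.587


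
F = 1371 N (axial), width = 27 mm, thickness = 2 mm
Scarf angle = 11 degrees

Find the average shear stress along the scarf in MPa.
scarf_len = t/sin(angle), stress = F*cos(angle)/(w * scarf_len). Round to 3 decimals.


scarf_len = 2/sin(11 deg) = 10.4817
cos(11 deg) = 0.981627
stress = 1371*0.981627/(27*10.4817) = 4.755 MPa

4.755


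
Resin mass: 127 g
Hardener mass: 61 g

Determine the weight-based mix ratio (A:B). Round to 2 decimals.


Ratio = 127 / 61 = 2.08

2.08


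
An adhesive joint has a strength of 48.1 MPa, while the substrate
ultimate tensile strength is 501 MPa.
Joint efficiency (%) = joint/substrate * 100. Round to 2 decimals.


Efficiency = 48.1 / 501 * 100
= 9.60%

9.60


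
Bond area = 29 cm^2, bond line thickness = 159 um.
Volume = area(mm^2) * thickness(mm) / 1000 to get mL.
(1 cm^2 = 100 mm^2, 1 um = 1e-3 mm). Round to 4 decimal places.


area_mm2 = 29 * 100 = 2900
blt_mm = 159 * 1e-3 = 0.159
vol_mm3 = 2900 * 0.159 = 461.1
vol_mL = 461.1 / 1000 = 0.4611 mL

0.4611


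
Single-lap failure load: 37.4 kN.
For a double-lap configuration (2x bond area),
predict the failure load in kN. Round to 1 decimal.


Failure load = 37.4 * 2 = 74.8 kN

74.8


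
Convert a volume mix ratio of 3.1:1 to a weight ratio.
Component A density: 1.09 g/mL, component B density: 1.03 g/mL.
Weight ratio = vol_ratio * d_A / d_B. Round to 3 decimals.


= 3.1 * 1.09 / 1.03 = 3.281

3.281


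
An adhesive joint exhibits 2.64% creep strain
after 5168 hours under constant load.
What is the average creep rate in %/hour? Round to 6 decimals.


Creep rate = strain / time
= 2.64 / 5168
= 0.000511 %/h

0.000511


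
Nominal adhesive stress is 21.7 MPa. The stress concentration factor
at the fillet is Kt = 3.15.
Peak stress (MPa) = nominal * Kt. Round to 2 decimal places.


Peak = 21.7 * 3.15 = 68.36 MPa

68.36


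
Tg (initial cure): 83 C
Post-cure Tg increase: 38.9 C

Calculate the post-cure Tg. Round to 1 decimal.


Post-cure Tg = 83 + 38.9 = 121.9 C

121.9


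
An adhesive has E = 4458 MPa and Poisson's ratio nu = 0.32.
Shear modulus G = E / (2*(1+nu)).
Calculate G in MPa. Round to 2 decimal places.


G = 4458 / (2*(1+0.32))
= 4458 / 2.64
= 1688.64 MPa

1688.64


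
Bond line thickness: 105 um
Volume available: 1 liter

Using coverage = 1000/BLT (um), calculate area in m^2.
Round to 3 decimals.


1 L = 1e6 mm^3, thickness = 105 um = 0.105 mm
Area = 1e6 / 0.105 mm^2 = (1e6 / 0.105) / 1e6 m^2 = 1000 / 105 m^2
= 9.524 m^2

9.524


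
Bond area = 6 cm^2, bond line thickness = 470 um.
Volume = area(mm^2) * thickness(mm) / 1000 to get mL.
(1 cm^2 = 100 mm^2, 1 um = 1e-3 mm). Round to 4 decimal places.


area_mm2 = 6 * 100 = 600
blt_mm = 470 * 1e-3 = 0.47
vol_mm3 = 600 * 0.47 = 282.0
vol_mL = 282.0 / 1000 = 0.2820 mL

0.2820


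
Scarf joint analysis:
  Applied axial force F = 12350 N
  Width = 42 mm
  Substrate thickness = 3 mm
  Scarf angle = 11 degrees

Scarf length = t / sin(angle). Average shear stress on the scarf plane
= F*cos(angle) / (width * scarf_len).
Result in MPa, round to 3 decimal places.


Scarf length = 3 / sin(11 deg) = 15.7225 mm
cos(11 deg) = 0.981627
Shear = 12350 * 0.981627 / (42 * 15.7225)
= 18.359 MPa

18.359


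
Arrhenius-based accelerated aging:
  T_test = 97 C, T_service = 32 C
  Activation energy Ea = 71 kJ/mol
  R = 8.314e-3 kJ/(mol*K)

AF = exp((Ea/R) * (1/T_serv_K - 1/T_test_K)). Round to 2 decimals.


T_test_K = 370.15, T_serv_K = 305.15
AF = exp((71/8.314e-3) * (1/305.15 - 1/370.15))
= 136.24

136.24


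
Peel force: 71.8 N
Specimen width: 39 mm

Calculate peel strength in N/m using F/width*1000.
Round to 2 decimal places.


Peel strength = 71.8 / 39 * 1000 = 1841.03 N/m

1841.03


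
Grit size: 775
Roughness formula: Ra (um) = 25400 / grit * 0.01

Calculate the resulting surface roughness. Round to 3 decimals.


Ra = 25400 / 775 * 0.01
= 0.328 um

0.328


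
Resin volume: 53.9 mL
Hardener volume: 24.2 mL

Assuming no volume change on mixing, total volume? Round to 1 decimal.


V_total = 53.9 + 24.2 = 78.1 mL

78.1


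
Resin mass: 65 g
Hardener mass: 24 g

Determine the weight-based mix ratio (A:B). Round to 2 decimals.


Ratio = 65 / 24 = 2.71

2.71


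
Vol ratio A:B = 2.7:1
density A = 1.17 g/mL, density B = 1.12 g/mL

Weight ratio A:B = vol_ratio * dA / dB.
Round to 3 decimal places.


Weight ratio = 2.7 * 1.17 / 1.12
= 2.821

2.821


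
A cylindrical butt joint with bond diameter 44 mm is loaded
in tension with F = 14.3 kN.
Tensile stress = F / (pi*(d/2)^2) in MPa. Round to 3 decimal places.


Area = pi * (44/2)^2 = 1520.5308 mm^2
Stress = 14.3*1000 / 1520.5308
= 9.405 MPa

9.405


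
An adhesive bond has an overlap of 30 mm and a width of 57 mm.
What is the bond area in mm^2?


Bond area = overlap * width
= 30 * 57
= 1710 mm^2

1710


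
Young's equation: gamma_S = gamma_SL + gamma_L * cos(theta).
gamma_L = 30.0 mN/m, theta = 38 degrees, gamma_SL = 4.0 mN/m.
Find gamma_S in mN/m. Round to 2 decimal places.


cos(38 deg) = 0.788011
gamma_S = 4.0 + 30.0 * 0.788011
= 27.64 mN/m

27.64


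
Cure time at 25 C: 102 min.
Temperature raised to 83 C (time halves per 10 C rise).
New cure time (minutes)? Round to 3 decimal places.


Acceleration factor = 2^(58/10) = 55.7152
New time = 102 / 55.7152 = 1.831 min

1.831


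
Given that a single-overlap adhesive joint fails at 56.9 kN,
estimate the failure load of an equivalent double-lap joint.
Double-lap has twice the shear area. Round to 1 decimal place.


Double-lap factor = 2
Expected load = 56.9 * 2 = 113.8 kN

113.8


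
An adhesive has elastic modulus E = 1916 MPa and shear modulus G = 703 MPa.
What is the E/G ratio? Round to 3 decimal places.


E/G = 1916 / 703 = 2.725

2.725


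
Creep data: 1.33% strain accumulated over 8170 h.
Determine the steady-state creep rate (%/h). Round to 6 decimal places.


Rate = 1.33 / 8170 = 0.000163 %/h

0.000163


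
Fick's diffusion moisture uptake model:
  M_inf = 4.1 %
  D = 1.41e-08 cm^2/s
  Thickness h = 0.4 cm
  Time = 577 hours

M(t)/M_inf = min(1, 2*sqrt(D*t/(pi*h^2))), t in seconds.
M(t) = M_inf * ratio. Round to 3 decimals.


t_sec = 577 * 3600 = 2077200
ratio = 2*sqrt(1.41e-08*2077200/(pi*0.4^2))
= min(1, 0.482774)
= 0.482774
M(t) = 4.1 * 0.482774 = 1.979 %

1.979


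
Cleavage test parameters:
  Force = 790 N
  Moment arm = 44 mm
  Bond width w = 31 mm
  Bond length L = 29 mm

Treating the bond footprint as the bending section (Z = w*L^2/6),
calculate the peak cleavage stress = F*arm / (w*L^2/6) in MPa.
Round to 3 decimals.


M = 790 * 44 = 34760 N*mm
Z = 31 * 29^2 / 6 = 26071 / 6 mm^3
sigma = M / Z = 6 * 34760 / 26071 = 208560 / 26071
= 8.000 MPa

8.000


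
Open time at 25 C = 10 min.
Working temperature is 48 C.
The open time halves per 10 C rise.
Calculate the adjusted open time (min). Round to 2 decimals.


factor = 2^((48 - 25) / 10) = 4.9246
ot = 10 / 4.9246 = 2.03 min

2.03


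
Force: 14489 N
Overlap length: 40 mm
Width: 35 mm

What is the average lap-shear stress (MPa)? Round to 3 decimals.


Average shear stress = F / (overlap * width)
= 14489 / (40 * 35)
= 10.349 MPa

10.349


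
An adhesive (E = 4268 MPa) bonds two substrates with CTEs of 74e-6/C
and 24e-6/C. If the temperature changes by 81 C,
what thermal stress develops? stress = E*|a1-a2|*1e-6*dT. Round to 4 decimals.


Stress = 4268 * |74 - 24| * 1e-6 * 81
= 17.2854 MPa

17.2854


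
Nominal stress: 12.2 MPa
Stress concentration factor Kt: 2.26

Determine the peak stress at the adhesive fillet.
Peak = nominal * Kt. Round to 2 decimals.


Peak stress = 12.2 * 2.26
= 27.57 MPa

27.57


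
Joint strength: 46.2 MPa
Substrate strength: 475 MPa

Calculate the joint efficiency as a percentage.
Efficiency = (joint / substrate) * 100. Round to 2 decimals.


Efficiency = (46.2 / 475) * 100 = 9.73%

9.73


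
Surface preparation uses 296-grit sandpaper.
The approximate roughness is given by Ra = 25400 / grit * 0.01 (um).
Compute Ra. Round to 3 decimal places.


Ra = 25400 / 296 * 0.01
= 254 / 296
= 0.858 um

0.858


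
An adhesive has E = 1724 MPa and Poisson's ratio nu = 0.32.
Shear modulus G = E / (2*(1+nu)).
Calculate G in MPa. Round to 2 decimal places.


G = 1724 / (2*(1+0.32))
= 1724 / 2.64
= 653.03 MPa

653.03


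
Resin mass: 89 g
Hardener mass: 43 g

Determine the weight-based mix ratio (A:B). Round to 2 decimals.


Ratio = 89 / 43 = 2.07

2.07


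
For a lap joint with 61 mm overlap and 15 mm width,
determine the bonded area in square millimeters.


Area = 61 * 15 = 915 mm^2

915


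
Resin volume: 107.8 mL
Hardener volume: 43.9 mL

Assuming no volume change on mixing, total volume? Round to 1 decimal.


V_total = 107.8 + 43.9 = 151.7 mL

151.7


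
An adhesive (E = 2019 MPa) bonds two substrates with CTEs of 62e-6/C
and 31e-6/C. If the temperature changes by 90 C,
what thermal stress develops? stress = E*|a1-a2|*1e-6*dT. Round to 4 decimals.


Stress = 2019 * |62 - 31| * 1e-6 * 90
= 5.6330 MPa

5.6330


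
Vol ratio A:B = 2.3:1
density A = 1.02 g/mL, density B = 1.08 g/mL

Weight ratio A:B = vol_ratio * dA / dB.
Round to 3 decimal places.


Weight ratio = 2.3 * 1.02 / 1.08
= 2.172

2.172


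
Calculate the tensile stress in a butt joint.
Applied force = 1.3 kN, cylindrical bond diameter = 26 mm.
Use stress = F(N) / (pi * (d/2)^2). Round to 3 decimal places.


A = pi * 13.0^2 = 530.9292 mm^2
sigma = 1300.0 / 530.9292 = 2.449 MPa

2.449


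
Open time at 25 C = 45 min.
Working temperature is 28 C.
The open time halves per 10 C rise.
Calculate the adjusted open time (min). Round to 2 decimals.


factor = 2^((28 - 25) / 10) = 1.2311
ot = 45 / 1.2311 = 36.55 min

36.55


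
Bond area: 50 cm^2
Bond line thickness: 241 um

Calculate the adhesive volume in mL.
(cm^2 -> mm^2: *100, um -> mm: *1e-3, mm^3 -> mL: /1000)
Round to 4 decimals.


V = 50*100 * 241*1e-3 / 1000
= 1.2050 mL

1.2050


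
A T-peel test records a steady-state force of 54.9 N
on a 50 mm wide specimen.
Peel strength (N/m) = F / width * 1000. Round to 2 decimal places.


Peel strength = 54.9 / 50 * 1000
= 1098.00 N/m

1098.00


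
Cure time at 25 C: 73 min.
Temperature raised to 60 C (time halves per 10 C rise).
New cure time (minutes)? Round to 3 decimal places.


Acceleration factor = 2^(35/10) = 11.3137
New time = 73 / 11.3137 = 6.452 min

6.452


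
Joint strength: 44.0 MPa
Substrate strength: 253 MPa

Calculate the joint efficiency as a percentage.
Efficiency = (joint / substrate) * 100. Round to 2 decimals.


Efficiency = (44.0 / 253) * 100 = 17.39%

17.39


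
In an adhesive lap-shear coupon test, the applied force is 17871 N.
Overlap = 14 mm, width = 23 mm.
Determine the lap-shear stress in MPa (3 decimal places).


stress = F / (overlap * width)
= 17871 / (14 * 23)
= 55.500 MPa

55.500


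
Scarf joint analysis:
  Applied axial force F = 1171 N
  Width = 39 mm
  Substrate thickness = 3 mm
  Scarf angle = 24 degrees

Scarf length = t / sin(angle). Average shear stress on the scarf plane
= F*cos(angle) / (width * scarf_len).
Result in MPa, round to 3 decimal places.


Scarf length = 3 / sin(24 deg) = 7.3758 mm
cos(24 deg) = 0.913545
Shear = 1171 * 0.913545 / (39 * 7.3758)
= 3.719 MPa

3.719


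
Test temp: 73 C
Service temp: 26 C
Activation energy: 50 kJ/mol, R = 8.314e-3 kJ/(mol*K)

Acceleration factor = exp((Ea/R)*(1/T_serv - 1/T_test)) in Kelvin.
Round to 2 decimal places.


AF = exp((50/0.008314)*(1/299.15 - 1/346.15))
= 15.33

15.33


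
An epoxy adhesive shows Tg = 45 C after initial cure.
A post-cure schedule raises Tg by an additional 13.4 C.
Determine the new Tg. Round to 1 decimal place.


New Tg = 45 + 13.4
= 58.4 C

58.4


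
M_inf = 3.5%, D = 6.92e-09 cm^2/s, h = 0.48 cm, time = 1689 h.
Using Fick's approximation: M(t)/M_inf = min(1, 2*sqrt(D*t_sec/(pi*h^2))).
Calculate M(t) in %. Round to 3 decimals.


t = 6080400 s
ratio = min(1, 2*sqrt(6.92e-09*6080400/(pi*0.2304)))
= 0.482206
M(t) = 3.5 * 0.482206 = 1.688%

1.688


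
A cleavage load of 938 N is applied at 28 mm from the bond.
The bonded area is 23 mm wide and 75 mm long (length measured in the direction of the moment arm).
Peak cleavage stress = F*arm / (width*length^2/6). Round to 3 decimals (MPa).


Moment = 938 * 28 = 26264 N*mm
Section modulus = 23 * 5625 / 6 = 129375 / 6 mm^3
Stress = 26264 / (129375 / 6) = 157584 / 129375
= 1.218 MPa

1.218


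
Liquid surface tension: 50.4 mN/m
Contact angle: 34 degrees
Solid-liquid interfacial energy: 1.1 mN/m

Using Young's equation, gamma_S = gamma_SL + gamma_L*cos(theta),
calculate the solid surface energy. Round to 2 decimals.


gamma_S = 1.1 + 50.4 * cos(34)
= 42.88 mN/m

42.88


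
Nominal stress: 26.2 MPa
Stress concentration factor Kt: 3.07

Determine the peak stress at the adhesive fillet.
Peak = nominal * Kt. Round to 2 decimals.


Peak stress = 26.2 * 3.07
= 80.43 MPa

80.43


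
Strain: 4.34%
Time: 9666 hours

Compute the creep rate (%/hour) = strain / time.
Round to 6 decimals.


Creep rate = 4.34 / 9666
= 0.000449 %/h

0.000449


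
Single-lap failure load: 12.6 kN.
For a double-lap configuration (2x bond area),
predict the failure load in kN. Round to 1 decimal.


Failure load = 12.6 * 2 = 25.2 kN

25.2


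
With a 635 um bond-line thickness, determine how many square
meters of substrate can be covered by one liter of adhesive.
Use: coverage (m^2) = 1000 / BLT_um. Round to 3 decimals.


Coverage = 1000 / 635 = 1.575 m^2

1.575


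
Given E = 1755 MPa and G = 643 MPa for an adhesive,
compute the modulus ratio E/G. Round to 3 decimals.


E/G ratio = 1755 / 643 = 2.729

2.729


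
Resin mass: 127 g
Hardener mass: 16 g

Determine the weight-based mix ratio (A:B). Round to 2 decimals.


Ratio = 127 / 16 = 7.94

7.94


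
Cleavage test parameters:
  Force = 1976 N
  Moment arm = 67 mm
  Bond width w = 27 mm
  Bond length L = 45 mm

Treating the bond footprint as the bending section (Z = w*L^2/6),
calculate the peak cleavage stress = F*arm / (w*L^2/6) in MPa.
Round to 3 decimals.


M = 1976 * 67 = 132392 N*mm
Z = 27 * 45^2 / 6 = 54675 / 6 mm^3
sigma = M / Z = 6 * 132392 / 54675 = 794352 / 54675
= 14.529 MPa

14.529


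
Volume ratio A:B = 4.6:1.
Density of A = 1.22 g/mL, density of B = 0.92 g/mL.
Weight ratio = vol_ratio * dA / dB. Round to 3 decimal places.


Wt ratio = 4.6 * 1.22 / 0.92
= 6.100

6.100


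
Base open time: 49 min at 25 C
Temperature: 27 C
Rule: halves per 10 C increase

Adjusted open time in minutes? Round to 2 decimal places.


Acceleration = 2^((27-25)/10) = 1.1487
Open time = 49 / 1.1487 = 42.66 min

42.66


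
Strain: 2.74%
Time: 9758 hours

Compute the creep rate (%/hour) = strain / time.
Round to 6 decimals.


Creep rate = 2.74 / 9758
= 0.000281 %/h

0.000281


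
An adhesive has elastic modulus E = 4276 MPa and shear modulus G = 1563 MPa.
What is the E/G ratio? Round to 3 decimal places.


E/G = 4276 / 1563 = 2.736

2.736


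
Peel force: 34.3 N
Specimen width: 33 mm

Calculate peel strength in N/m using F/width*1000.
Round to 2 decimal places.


Peel strength = 34.3 / 33 * 1000 = 1039.39 N/m

1039.39


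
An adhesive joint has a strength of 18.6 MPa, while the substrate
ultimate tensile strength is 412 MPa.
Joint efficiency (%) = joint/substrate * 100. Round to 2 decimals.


Efficiency = 18.6 / 412 * 100
= 4.51%

4.51


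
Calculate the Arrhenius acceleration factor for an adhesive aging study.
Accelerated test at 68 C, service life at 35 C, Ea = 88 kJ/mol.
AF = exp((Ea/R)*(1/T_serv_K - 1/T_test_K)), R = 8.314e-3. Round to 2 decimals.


T_test = 341.15 K, T_serv = 308.15 K
Ea/R = 88 / 0.008314 = 10584.56
AF = exp(10584.56 * (1/308.15 - 1/341.15))
= 27.73

27.73


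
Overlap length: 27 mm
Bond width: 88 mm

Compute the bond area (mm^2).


Bond area = 27 * 88 = 2376 mm^2

2376


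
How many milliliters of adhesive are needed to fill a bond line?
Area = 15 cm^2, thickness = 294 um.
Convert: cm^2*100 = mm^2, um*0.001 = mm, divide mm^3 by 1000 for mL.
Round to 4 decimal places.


= (15 * 100) * (294 * 0.001) / 1000
= 0.4410 mL

0.4410


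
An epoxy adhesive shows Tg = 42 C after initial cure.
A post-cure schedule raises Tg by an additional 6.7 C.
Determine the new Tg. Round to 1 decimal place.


New Tg = 42 + 6.7
= 48.7 C

48.7


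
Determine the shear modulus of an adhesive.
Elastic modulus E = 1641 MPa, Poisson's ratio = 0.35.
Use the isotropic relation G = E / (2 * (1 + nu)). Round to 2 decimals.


G = 1641 / (2*(1+0.35)) = 1641 / 2.70
= 607.78 MPa

607.78


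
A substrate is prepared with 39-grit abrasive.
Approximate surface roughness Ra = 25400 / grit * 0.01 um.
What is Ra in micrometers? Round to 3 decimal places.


Ra = 25400 / 39 * 0.01 = 6.513 um

6.513


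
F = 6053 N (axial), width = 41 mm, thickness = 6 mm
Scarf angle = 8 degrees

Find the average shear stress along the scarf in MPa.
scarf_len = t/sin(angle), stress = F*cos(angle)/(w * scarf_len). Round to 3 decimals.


scarf_len = 6/sin(8 deg) = 43.1118
cos(8 deg) = 0.990268
stress = 6053*0.990268/(41*43.1118) = 3.391 MPa

3.391


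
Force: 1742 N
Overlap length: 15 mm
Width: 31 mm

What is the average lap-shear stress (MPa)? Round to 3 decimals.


Average shear stress = F / (overlap * width)
= 1742 / (15 * 31)
= 3.746 MPa

3.746


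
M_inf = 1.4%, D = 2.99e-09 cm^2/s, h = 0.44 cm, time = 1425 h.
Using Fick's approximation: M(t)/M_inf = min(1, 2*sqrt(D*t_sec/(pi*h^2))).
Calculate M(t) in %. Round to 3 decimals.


t = 5130000 s
ratio = min(1, 2*sqrt(2.99e-09*5130000/(pi*0.1936)))
= 0.317612
M(t) = 1.4 * 0.317612 = 0.445%

0.445


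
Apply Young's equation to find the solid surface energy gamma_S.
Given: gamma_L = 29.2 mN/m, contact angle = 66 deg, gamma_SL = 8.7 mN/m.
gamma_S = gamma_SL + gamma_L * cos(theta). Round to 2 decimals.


theta_rad = 66 * pi/180 = 1.151917
gamma_S = 8.7 + 29.2 * cos(1.151917)
= 20.58 mN/m

20.58


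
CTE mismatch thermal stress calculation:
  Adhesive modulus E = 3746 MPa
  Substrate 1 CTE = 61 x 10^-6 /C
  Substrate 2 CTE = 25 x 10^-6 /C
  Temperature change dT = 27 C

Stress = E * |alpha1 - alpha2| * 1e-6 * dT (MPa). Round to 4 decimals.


delta_alpha = |61 - 25| = 36 x 10^-6/C
Stress = 3746 * 36e-6 * 27
= 3.6411 MPa

3.6411


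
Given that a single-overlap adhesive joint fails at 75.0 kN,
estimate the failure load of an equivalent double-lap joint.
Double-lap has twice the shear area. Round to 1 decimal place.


Double-lap factor = 2
Expected load = 75.0 * 2 = 150.0 kN

150.0


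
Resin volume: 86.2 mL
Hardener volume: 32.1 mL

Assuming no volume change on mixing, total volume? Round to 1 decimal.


V_total = 86.2 + 32.1 = 118.3 mL

118.3


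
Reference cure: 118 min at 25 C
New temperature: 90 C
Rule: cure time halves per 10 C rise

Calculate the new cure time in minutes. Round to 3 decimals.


factor = 2^((90-25)/10) = 90.5097
t_new = 118 / 90.5097 = 1.304 min

1.304


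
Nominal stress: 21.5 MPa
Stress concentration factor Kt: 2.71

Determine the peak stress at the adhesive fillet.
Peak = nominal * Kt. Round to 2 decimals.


Peak stress = 21.5 * 2.71
= 58.27 MPa

58.27


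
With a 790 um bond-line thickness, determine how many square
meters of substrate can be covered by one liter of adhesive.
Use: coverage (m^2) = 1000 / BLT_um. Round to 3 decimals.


Coverage = 1000 / 790 = 1.266 m^2

1.266


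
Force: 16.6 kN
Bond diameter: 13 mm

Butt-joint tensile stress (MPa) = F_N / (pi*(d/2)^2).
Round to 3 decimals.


F_N = 16.6 * 1000 = 16600.0 N
A = pi*(6.5)^2 = 132.7323 mm^2
stress = 16600.0 / 132.7323 = 125.064 MPa

125.064


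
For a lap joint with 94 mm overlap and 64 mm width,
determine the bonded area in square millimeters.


Area = 94 * 64 = 6016 mm^2

6016


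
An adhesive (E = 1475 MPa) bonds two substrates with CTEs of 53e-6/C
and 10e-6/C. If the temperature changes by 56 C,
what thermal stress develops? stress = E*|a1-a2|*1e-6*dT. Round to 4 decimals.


Stress = 1475 * |53 - 10| * 1e-6 * 56
= 3.5518 MPa

3.5518


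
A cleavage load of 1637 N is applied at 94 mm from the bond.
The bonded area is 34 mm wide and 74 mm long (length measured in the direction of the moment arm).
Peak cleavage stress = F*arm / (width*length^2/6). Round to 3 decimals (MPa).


Moment = 1637 * 94 = 153878 N*mm
Section modulus = 34 * 5476 / 6 = 186184 / 6 mm^3
Stress = 153878 / (186184 / 6) = 923268 / 186184
= 4.959 MPa

4.959


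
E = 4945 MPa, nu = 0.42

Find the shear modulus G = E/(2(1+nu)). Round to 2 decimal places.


G = 4945 / (2 * 1.42)
= 1741.20 MPa

1741.20


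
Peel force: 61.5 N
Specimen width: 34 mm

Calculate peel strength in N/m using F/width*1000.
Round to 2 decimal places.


Peel strength = 61.5 / 34 * 1000 = 1808.82 N/m

1808.82


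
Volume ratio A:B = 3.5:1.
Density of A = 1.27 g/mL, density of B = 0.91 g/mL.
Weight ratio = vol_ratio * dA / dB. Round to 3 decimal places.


Wt ratio = 3.5 * 1.27 / 0.91
= 4.885

4.885


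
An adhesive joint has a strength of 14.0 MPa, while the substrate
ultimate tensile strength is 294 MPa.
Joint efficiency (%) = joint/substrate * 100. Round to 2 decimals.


Efficiency = 14.0 / 294 * 100
= 4.76%

4.76


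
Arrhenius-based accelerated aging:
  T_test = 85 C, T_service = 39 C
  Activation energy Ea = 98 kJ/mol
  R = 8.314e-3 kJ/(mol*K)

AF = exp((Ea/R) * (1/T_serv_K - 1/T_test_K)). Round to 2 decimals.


T_test_K = 358.15, T_serv_K = 312.15
AF = exp((98/8.314e-3) * (1/312.15 - 1/358.15))
= 127.75

127.75


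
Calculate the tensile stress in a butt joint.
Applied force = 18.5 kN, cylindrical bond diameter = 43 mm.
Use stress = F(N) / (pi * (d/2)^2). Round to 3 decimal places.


A = pi * 21.5^2 = 1452.2012 mm^2
sigma = 18500.0 / 1452.2012 = 12.739 MPa

12.739


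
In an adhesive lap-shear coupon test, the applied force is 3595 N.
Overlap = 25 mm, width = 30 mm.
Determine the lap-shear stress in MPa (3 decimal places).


stress = F / (overlap * width)
= 3595 / (25 * 30)
= 4.793 MPa

4.793


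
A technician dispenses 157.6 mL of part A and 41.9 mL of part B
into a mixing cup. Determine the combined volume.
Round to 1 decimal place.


Combined volume = 157.6 + 41.9
= 199.5 mL

199.5


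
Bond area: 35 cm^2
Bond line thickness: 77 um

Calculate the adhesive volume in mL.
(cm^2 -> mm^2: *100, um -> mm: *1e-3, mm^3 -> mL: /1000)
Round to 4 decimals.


V = 35*100 * 77*1e-3 / 1000
= 0.2695 mL

0.2695


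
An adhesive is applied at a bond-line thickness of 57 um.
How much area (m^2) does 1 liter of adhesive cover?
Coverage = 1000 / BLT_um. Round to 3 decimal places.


Coverage = 1000 / 57 = 17.544 m^2

17.544


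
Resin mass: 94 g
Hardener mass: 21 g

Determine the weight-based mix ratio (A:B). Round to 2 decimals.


Ratio = 94 / 21 = 4.48

4.48


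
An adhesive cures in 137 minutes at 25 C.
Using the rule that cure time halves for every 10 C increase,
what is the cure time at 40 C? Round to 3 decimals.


Factor = 2^((40 - 25) / 10) = 2.8284
Cure time = 137 / 2.8284
= 48.437 minutes

48.437


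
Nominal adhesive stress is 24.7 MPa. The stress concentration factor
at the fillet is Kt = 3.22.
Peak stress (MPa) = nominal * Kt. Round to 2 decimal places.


Peak = 24.7 * 3.22 = 79.53 MPa

79.53


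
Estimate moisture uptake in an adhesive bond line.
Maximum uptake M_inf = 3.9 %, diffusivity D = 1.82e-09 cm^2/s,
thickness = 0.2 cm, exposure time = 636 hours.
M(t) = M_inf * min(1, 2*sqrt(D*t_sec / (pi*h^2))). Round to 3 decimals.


Convert time: 636 h = 2289600 s
ratio = min(1, 2*sqrt(1.82e-09*2289600/(pi*0.2^2)))
= 0.364201
M(t) = 3.9 * 0.364201 = 1.420%

1.420


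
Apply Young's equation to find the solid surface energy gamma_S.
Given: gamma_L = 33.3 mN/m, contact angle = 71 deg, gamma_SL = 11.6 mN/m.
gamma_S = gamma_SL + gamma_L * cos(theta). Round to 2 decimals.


theta_rad = 71 * pi/180 = 1.239184
gamma_S = 11.6 + 33.3 * cos(1.239184)
= 22.44 mN/m

22.44


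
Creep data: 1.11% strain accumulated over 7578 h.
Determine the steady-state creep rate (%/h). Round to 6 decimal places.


Rate = 1.11 / 7578 = 0.000146 %/h

0.000146


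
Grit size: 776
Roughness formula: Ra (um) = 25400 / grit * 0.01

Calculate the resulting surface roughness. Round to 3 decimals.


Ra = 25400 / 776 * 0.01
= 0.327 um

0.327


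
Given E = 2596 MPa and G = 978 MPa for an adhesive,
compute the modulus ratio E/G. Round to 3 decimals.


E/G ratio = 2596 / 978 = 2.654

2.654


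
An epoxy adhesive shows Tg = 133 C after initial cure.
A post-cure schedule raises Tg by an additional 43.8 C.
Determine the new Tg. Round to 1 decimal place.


New Tg = 133 + 43.8
= 176.8 C

176.8


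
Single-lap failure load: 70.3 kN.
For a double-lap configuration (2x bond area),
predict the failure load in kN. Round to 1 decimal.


Failure load = 70.3 * 2 = 140.6 kN

140.6


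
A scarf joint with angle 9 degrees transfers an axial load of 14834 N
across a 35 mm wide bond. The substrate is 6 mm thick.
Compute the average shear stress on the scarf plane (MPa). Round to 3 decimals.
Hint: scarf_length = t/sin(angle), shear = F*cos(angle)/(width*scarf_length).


scarf_length = 6 / sin(9 deg) = 38.3547 mm
cos(9 deg) = 0.987688
shear stress = 14834 * 0.987688 / (35 * 38.3547)
= 10.914 MPa

10.914


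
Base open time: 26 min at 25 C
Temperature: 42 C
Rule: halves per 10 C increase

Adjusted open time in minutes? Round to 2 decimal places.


Acceleration = 2^((42-25)/10) = 3.2490
Open time = 26 / 3.2490 = 8.00 min

8.00


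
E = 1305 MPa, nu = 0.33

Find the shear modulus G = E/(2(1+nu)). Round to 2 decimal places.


G = 1305 / (2 * 1.33)
= 490.60 MPa

490.60


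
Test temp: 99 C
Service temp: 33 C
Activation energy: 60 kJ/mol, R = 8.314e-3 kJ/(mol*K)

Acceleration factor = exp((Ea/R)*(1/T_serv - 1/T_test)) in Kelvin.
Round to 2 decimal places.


AF = exp((60/0.008314)*(1/306.15 - 1/372.15))
= 65.40

65.40


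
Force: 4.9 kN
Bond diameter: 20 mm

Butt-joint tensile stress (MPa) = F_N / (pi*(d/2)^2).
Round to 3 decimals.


F_N = 4.9 * 1000 = 4900.0 N
A = pi*(10.0)^2 = 314.1593 mm^2
stress = 4900.0 / 314.1593 = 15.597 MPa

15.597


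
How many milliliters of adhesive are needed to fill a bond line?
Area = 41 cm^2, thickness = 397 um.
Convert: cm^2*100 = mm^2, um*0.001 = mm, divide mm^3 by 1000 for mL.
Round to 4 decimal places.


= (41 * 100) * (397 * 0.001) / 1000
= 1.6277 mL

1.6277


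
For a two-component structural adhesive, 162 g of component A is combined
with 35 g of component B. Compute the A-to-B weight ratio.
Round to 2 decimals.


Weight ratio A:B = 162 / 35
= 4.63

4.63


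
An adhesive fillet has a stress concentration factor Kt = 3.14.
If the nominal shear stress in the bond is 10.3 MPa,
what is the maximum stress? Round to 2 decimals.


Max stress = 10.3 * 3.14 = 32.34 MPa

32.34


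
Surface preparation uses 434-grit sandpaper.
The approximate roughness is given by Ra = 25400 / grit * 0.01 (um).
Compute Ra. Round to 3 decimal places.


Ra = 25400 / 434 * 0.01
= 254 / 434
= 0.585 um

0.585


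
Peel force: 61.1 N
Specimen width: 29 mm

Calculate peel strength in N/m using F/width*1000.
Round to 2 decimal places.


Peel strength = 61.1 / 29 * 1000 = 2106.90 N/m

2106.90


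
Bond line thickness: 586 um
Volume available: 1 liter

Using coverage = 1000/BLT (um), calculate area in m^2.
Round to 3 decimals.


1 L = 1e6 mm^3, thickness = 586 um = 0.586 mm
Area = 1e6 / 0.586 mm^2 = (1e6 / 0.586) / 1e6 m^2 = 1000 / 586 m^2
= 1.706 m^2

1.706


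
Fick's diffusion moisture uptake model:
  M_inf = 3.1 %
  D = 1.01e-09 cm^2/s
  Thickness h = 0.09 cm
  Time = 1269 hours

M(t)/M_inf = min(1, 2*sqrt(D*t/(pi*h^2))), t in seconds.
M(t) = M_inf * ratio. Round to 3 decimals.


t_sec = 1269 * 3600 = 4568400
ratio = 2*sqrt(1.01e-09*4568400/(pi*0.09^2))
= min(1, 0.851639)
= 0.851639
M(t) = 3.1 * 0.851639 = 2.640 %

2.640


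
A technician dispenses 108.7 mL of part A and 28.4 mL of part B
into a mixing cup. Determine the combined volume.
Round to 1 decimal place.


Combined volume = 108.7 + 28.4
= 137.1 mL

137.1


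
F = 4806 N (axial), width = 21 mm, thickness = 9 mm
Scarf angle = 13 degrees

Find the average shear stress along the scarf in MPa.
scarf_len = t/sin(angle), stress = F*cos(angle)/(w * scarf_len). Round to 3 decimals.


scarf_len = 9/sin(13 deg) = 40.0087
cos(13 deg) = 0.974370
stress = 4806*0.974370/(21*40.0087) = 5.574 MPa

5.574


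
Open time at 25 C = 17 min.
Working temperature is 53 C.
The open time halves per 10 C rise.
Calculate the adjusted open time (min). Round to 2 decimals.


factor = 2^((53 - 25) / 10) = 6.9644
ot = 17 / 6.9644 = 2.44 min

2.44


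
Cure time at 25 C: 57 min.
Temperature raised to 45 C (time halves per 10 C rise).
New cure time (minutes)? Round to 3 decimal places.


Acceleration factor = 2^(20/10) = 4.0000
New time = 57 / 4.0000 = 14.250 min

14.250


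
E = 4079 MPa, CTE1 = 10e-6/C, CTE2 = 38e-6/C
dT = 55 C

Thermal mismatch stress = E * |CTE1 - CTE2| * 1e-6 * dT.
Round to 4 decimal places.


= 4079 * 28e-6 * 55
= 6.2817 MPa

6.2817


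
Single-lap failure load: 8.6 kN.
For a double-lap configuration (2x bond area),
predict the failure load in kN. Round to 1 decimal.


Failure load = 8.6 * 2 = 17.2 kN

17.2


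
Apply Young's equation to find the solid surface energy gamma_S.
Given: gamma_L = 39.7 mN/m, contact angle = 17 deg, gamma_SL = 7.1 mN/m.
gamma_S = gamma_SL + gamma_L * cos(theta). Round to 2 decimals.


theta_rad = 17 * pi/180 = 0.296706
gamma_S = 7.1 + 39.7 * cos(0.296706)
= 45.07 mN/m

45.07


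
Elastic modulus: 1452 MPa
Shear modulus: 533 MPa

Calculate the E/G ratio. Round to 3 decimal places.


E / G = 1452 / 533 = 2.724

2.724


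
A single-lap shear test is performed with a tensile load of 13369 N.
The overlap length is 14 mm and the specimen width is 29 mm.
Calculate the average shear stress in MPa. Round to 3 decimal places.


Shear stress = F / (overlap * width)
= 13369 / (14 * 29)
= 13369 / 406
= 32.929 MPa

32.929


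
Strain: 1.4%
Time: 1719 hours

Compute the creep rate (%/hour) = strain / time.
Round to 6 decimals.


Creep rate = 1.4 / 1719
= 0.000814 %/h

0.000814


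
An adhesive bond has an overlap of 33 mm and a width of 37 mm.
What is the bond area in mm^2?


Bond area = overlap * width
= 33 * 37
= 1221 mm^2

1221


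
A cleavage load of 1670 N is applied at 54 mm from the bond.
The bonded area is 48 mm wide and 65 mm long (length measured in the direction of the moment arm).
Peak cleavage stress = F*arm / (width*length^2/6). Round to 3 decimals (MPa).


Moment = 1670 * 54 = 90180 N*mm
Section modulus = 48 * 4225 / 6 = 202800 / 6 mm^3
Stress = 90180 / (202800 / 6) = 541080 / 202800
= 2.668 MPa

2.668


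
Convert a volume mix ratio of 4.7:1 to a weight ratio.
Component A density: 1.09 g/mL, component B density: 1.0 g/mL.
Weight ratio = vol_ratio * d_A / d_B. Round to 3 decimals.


= 4.7 * 1.09 / 1.0 = 5.123

5.123


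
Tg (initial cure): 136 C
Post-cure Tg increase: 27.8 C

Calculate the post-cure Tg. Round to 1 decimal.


Post-cure Tg = 136 + 27.8 = 163.8 C

163.8


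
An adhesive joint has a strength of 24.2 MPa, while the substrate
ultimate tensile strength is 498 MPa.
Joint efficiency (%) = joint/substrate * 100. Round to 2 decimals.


Efficiency = 24.2 / 498 * 100
= 4.86%

4.86


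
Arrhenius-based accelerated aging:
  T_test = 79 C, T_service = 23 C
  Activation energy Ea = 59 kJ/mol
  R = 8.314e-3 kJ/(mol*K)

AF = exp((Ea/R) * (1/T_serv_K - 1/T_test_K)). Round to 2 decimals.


T_test_K = 352.15, T_serv_K = 296.15
AF = exp((59/8.314e-3) * (1/296.15 - 1/352.15))
= 45.18

45.18


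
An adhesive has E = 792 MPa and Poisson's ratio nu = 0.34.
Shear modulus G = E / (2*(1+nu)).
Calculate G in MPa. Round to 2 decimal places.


G = 792 / (2*(1+0.34))
= 792 / 2.68
= 295.52 MPa

295.52


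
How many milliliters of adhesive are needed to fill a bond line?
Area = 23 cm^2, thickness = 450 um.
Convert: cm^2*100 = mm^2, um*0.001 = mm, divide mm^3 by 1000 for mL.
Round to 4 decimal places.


= (23 * 100) * (450 * 0.001) / 1000
= 1.0350 mL

1.0350


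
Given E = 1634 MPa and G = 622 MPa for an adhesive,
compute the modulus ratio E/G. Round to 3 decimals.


E/G ratio = 1634 / 622 = 2.627

2.627


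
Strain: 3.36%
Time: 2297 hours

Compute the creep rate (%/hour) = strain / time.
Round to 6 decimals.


Creep rate = 3.36 / 2297
= 0.001463 %/h

0.001463


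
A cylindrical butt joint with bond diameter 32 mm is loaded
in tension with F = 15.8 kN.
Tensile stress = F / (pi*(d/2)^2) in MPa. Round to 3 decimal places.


Area = pi * (32/2)^2 = 804.2477 mm^2
Stress = 15.8*1000 / 804.2477
= 19.646 MPa

19.646


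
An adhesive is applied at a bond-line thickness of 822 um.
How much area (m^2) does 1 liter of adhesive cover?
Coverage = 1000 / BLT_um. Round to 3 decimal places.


Coverage = 1000 / 822 = 1.217 m^2

1.217


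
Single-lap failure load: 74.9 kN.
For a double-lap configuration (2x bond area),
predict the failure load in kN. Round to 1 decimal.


Failure load = 74.9 * 2 = 149.8 kN

149.8


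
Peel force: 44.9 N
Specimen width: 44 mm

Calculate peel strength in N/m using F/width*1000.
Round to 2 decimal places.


Peel strength = 44.9 / 44 * 1000 = 1020.45 N/m

1020.45


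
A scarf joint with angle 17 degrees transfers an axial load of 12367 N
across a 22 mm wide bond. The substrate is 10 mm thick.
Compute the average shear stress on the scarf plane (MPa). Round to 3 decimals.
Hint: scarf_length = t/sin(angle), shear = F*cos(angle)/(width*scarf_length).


scarf_length = 10 / sin(17 deg) = 34.2030 mm
cos(17 deg) = 0.956305
shear stress = 12367 * 0.956305 / (22 * 34.2030)
= 15.717 MPa

15.717


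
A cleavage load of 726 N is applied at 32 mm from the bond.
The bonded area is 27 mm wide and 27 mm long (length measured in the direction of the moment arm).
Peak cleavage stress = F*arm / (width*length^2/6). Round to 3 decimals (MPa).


Moment = 726 * 32 = 23232 N*mm
Section modulus = 27 * 729 / 6 = 19683 / 6 mm^3
Stress = 23232 / (19683 / 6) = 139392 / 19683
= 7.082 MPa

7.082


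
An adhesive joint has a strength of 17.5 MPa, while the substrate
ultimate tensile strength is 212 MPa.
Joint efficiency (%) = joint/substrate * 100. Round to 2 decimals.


Efficiency = 17.5 / 212 * 100
= 8.25%

8.25


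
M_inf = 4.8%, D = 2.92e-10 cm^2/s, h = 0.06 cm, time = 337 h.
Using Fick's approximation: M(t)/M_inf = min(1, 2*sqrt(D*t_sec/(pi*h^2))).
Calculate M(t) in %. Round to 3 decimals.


t = 1213200 s
ratio = min(1, 2*sqrt(2.92e-10*1213200/(pi*0.0036)))
= 0.353966
M(t) = 4.8 * 0.353966 = 1.699%

1.699


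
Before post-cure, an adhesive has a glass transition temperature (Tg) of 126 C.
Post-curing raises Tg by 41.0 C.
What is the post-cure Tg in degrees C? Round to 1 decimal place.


Tg_post = Tg_base + delta_Tg
= 126 + 41.0
= 167.0 C

167.0


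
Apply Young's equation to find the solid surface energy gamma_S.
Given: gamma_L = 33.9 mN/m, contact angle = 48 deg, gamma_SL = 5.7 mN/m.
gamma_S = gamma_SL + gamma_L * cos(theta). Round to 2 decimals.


theta_rad = 48 * pi/180 = 0.837758
gamma_S = 5.7 + 33.9 * cos(0.837758)
= 28.38 mN/m

28.38


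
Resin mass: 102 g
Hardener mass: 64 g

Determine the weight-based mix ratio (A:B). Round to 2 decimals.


Ratio = 102 / 64 = 1.59

1.59


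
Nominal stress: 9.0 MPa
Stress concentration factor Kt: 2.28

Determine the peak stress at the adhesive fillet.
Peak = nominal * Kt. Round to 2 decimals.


Peak stress = 9.0 * 2.28
= 20.52 MPa

20.52


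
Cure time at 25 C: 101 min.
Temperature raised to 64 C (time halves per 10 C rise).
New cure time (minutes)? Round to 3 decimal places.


Acceleration factor = 2^(39/10) = 14.9285
New time = 101 / 14.9285 = 6.766 min

6.766


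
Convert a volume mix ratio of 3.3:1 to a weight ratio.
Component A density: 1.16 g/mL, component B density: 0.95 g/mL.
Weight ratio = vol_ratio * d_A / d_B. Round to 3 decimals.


= 3.3 * 1.16 / 0.95 = 4.029

4.029


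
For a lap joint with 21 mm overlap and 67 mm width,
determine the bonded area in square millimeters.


Area = 21 * 67 = 1407 mm^2

1407


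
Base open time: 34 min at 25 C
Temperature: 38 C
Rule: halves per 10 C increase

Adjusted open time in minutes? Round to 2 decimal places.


Acceleration = 2^((38-25)/10) = 2.4623
Open time = 34 / 2.4623 = 13.81 min

13.81


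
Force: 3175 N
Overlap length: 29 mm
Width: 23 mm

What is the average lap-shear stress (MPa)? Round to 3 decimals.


Average shear stress = F / (overlap * width)
= 3175 / (29 * 23)
= 4.760 MPa

4.760


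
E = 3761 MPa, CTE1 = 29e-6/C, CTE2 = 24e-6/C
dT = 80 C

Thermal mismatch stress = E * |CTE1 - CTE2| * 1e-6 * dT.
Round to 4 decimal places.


= 3761 * 5e-6 * 80
= 1.5044 MPa

1.5044


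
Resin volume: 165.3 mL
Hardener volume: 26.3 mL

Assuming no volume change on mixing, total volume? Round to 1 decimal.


V_total = 165.3 + 26.3 = 191.6 mL

191.6


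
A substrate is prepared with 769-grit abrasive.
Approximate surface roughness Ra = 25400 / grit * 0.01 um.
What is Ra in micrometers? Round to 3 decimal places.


Ra = 25400 / 769 * 0.01 = 0.330 um

0.330


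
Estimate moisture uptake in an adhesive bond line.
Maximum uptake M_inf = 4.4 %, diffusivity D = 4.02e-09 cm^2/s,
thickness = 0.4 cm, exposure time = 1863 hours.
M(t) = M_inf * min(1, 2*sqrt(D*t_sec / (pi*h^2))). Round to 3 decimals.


Convert time: 1863 h = 6706800 s
ratio = min(1, 2*sqrt(4.02e-09*6706800/(pi*0.4^2)))
= 0.463197
M(t) = 4.4 * 0.463197 = 2.038%

2.038


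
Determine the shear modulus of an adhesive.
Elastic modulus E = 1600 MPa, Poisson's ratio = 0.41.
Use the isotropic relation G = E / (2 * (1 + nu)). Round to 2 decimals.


G = 1600 / (2*(1+0.41)) = 1600 / 2.82
= 567.38 MPa

567.38
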